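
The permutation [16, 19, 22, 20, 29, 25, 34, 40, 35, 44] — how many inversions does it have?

3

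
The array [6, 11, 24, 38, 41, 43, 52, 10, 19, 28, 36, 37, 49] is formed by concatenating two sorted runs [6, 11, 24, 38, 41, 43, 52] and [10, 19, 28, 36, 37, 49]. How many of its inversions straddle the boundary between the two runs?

For each element r of the right run, count left-run elements greater than r:
r = 10: 11, 24, 38, 41, 43, 52 → 6
r = 19: 24, 38, 41, 43, 52 → 5
r = 28: 38, 41, 43, 52 → 4
r = 36: 38, 41, 43, 52 → 4
r = 37: 38, 41, 43, 52 → 4
r = 49: 52 → 1
Cross-inversions: 6 + 5 + 4 + 4 + 4 + 1 = 24

24 split inversions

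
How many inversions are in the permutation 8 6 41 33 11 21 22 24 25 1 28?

There are 23 inversions.

Sweep left to right; for each value list the smaller values that follow it:
8: 2
6: 1
41: 8
33: 7
11: 1
21: 1
22: 1
24: 1
25: 1
1: 0
28: 0
Sum: 2 + 1 + 8 + 7 + 1 + 1 + 1 + 1 + 1 + 0 + 0 = 23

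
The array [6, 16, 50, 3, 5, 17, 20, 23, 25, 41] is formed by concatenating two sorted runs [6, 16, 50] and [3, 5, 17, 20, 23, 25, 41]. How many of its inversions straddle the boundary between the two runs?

11

Take each right-half value and tally the left-half values above it:
r = 3: 6, 16, 50 → 3
r = 5: 6, 16, 50 → 3
r = 17: 50 → 1
r = 20: 50 → 1
r = 23: 50 → 1
r = 25: 50 → 1
r = 41: 50 → 1
Cross-inversions: 3 + 3 + 1 + 1 + 1 + 1 + 1 = 11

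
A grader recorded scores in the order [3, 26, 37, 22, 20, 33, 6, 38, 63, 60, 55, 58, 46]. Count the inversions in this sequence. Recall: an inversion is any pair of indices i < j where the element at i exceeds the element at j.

There are 20 inversions.

Count, for each position, how many later elements it exceeds:
3: 0
26: 3
37: 4
22: 2
20: 1
33: 1
6: 0
38: 0
63: 4
60: 3
55: 1
58: 1
46: 0
Sum: 0 + 3 + 4 + 2 + 1 + 1 + 0 + 0 + 4 + 3 + 1 + 1 + 0 = 20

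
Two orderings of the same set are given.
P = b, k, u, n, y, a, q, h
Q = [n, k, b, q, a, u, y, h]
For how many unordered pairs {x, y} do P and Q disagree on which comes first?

Assign each item its position (1..8) in the first ordering, then rewrite the second ordering as that position sequence:
positions: b→1, k→2, u→3, n→4, y→5, a→6, q→7, h→8
second ordering as positions: [4, 2, 1, 7, 6, 3, 5, 8]
Discordant pairs = inversions in this position sequence.
4: 2, 1, 3 → 3
2: 1 → 1
1: 0
7: 6, 3, 5 → 3
6: 3, 5 → 2
3: 0
5: 0
8: 0
Total: 3 + 1 + 0 + 3 + 2 + 0 + 0 + 0 = 9

9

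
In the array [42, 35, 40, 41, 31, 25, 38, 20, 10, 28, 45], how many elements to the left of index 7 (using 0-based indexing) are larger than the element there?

The element at index 7 is 20.
Elements before it: 42, 35, 40, 41, 31, 25, 38
Those larger than 20: 42, 35, 40, 41, 31, 25, 38

7 such elements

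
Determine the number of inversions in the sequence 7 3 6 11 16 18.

For each element, count later entries that are smaller:
7 → 3, 6 → 2
3 → none → 0
6 → none → 0
11 → none → 0
16 → none → 0
18 → none → 0
Sum: 2 + 0 + 0 + 0 + 0 + 0 = 2

There are 2 inversions.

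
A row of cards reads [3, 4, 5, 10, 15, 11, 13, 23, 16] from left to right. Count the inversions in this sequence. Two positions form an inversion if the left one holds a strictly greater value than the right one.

3 out-of-order pairs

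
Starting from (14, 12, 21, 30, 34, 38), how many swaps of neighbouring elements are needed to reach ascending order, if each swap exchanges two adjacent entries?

Minimum adjacent swaps = number of inversions (each swap of adjacent out-of-order elements removes one inversion and no swap can remove more).
Count inversions — for each element, later elements that are smaller:
14: 12 → 1
12: none → 0
21: none → 0
30: none → 0
34: none → 0
38: none → 0
Total inversions: 1 + 0 + 0 + 0 + 0 + 0 = 1

There is 1 swap.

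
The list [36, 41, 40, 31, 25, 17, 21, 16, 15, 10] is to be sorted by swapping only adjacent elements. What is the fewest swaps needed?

42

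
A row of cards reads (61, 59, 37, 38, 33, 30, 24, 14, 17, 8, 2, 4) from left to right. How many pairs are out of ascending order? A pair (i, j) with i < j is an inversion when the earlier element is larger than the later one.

Sweep left to right; for each value list the smaller values that follow it:
61 → 59, 37, 38, 33, 30, 24, 14, 17, 8, 2, 4 → 11
59 → 37, 38, 33, 30, 24, 14, 17, 8, 2, 4 → 10
37 → 33, 30, 24, 14, 17, 8, 2, 4 → 8
38 → 33, 30, 24, 14, 17, 8, 2, 4 → 8
33 → 30, 24, 14, 17, 8, 2, 4 → 7
30 → 24, 14, 17, 8, 2, 4 → 6
24 → 14, 17, 8, 2, 4 → 5
14 → 8, 2, 4 → 3
17 → 8, 2, 4 → 3
8 → 2, 4 → 2
2 → none → 0
4 → none → 0
Sum: 11 + 10 + 8 + 8 + 7 + 6 + 5 + 3 + 3 + 2 + 0 + 0 = 63

63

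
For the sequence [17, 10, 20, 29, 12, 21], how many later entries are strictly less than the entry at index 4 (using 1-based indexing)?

The element at index 4 is 29.
Elements after it: 12, 21
Those smaller than 29: 12, 21

2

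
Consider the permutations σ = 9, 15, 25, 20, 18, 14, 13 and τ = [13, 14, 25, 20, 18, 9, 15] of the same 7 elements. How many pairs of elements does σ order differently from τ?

Assign each item its position (1..7) in the first ordering, then rewrite the second ordering as that position sequence:
positions: 9→1, 15→2, 25→3, 20→4, 18→5, 14→6, 13→7
second ordering as positions: [7, 6, 3, 4, 5, 1, 2]
Discordant pairs = inversions in this position sequence.
7: 6, 3, 4, 5, 1, 2 → 6
6: 3, 4, 5, 1, 2 → 5
3: 1, 2 → 2
4: 1, 2 → 2
5: 1, 2 → 2
1: 0
2: 0
Total: 6 + 5 + 2 + 2 + 2 + 0 + 0 = 17

There are 17 discordant pairs.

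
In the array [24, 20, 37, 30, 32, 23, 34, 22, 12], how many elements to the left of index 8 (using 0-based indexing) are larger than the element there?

8 such elements

The element at index 8 is 12.
Elements before it: 24, 20, 37, 30, 32, 23, 34, 22
Those larger than 12: 24, 20, 37, 30, 32, 23, 34, 22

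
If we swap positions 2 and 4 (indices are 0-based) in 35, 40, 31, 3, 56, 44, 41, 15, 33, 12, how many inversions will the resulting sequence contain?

Positions 2 and 4 hold 31 and 56; after swapping, the array is [35, 40, 56, 3, 31, 44, 41, 15, 33, 12].
Element-by-element contributions:
35 → 3, 31, 15, 33, 12 → 5
40 → 3, 31, 15, 33, 12 → 5
56 → 3, 31, 44, 41, 15, 33, 12 → 7
3 → none → 0
31 → 15, 12 → 2
44 → 41, 15, 33, 12 → 4
41 → 15, 33, 12 → 3
15 → 12 → 1
33 → 12 → 1
12 → none → 0
Sum: 5 + 5 + 7 + 0 + 2 + 4 + 3 + 1 + 1 + 0 = 28

28 inversions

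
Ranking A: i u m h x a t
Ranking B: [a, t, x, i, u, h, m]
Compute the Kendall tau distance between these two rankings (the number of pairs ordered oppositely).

Assign each item its position (1..7) in the first ordering, then rewrite the second ordering as that position sequence:
positions: i→1, u→2, m→3, h→4, x→5, a→6, t→7
second ordering as positions: [6, 7, 5, 1, 2, 4, 3]
Discordant pairs = inversions in this position sequence.
6: 5, 1, 2, 4, 3 → 5
7: 5, 1, 2, 4, 3 → 5
5: 1, 2, 4, 3 → 4
1: 0
2: 0
4: 3 → 1
3: 0
Total: 5 + 5 + 4 + 0 + 0 + 1 + 0 = 15

15 discordant pairs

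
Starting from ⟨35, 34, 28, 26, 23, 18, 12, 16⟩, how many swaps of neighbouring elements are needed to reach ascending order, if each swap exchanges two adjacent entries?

The minimum number of adjacent swaps to sort an array equals its inversion count, since every such swap removes exactly one inversion.
Count inversions — for each element, later elements that are smaller:
35: 34, 28, 26, 23, 18, 12, 16 → 7
34: 28, 26, 23, 18, 12, 16 → 6
28: 26, 23, 18, 12, 16 → 5
26: 23, 18, 12, 16 → 4
23: 18, 12, 16 → 3
18: 12, 16 → 2
12: none → 0
16: none → 0
Total inversions: 7 + 6 + 5 + 4 + 3 + 2 + 0 + 0 = 27

27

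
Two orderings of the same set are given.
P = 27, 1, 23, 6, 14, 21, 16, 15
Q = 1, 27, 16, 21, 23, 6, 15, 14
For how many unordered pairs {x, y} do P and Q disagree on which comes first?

Assign each item its position (1..8) in the first ordering, then rewrite the second ordering as that position sequence:
positions: 27→1, 1→2, 23→3, 6→4, 14→5, 21→6, 16→7, 15→8
second ordering as positions: [2, 1, 7, 6, 3, 4, 8, 5]
Discordant pairs = inversions in this position sequence.
2: 1 → 1
1: 0
7: 6, 3, 4, 5 → 4
6: 3, 4, 5 → 3
3: 0
4: 0
8: 5 → 1
5: 0
Total: 1 + 0 + 4 + 3 + 0 + 0 + 1 + 0 = 9

9 disagreeing pairs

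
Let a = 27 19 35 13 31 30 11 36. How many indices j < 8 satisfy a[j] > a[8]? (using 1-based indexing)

The element at index 8 is 36.
Elements before it: 27, 19, 35, 13, 31, 30, 11
None of them are larger than 36.

0 such elements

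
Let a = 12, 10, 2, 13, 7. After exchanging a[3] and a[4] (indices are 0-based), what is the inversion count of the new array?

Positions 3 and 4 hold 13 and 7; after swapping, the array is [12, 10, 2, 7, 13].
Count, for each position, how many later elements it exceeds:
12: 3
10: 2
2: 0
7: 0
13: 0
Sum: 3 + 2 + 0 + 0 + 0 = 5

5 inversions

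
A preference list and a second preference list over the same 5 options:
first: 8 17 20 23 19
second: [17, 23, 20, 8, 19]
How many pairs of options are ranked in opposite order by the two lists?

Assign each item its position (1..5) in the first ordering, then rewrite the second ordering as that position sequence:
positions: 8→1, 17→2, 20→3, 23→4, 19→5
second ordering as positions: [2, 4, 3, 1, 5]
Discordant pairs = inversions in this position sequence.
2: 1 → 1
4: 3, 1 → 2
3: 1 → 1
1: 0
5: 0
Total: 1 + 2 + 1 + 0 + 0 = 4

4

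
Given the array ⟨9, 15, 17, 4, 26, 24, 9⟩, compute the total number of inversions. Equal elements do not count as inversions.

8

Count, for each position, how many later elements it exceeds:
9: 1
15: 2
17: 2
4: 0
26: 2
24: 1
9: 0
Sum: 1 + 2 + 2 + 0 + 2 + 1 + 0 = 8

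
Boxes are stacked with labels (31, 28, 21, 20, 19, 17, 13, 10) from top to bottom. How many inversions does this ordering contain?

28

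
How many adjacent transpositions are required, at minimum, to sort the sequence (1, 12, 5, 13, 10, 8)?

Minimum adjacent swaps = number of inversions (each swap of adjacent out-of-order elements removes one inversion and no swap can remove more).
Count inversions — for each element, later elements that are smaller:
1: none → 0
12: 5, 10, 8 → 3
5: none → 0
13: 10, 8 → 2
10: 8 → 1
8: none → 0
Total inversions: 0 + 3 + 0 + 2 + 1 + 0 = 6

6 swaps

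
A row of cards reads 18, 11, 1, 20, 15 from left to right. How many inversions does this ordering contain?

For each element, count later entries that are smaller:
18 → 11, 1, 15 → 3
11 → 1 → 1
1 → none → 0
20 → 15 → 1
15 → none → 0
Sum: 3 + 1 + 0 + 1 + 0 = 5

Out-of-order pairs: 5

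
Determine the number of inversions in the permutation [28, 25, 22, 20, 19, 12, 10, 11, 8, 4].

There are 44 inversions.

Count, for each position, how many later elements it exceeds:
28 → 25, 22, 20, 19, 12, 10, 11, 8, 4 → 9
25 → 22, 20, 19, 12, 10, 11, 8, 4 → 8
22 → 20, 19, 12, 10, 11, 8, 4 → 7
20 → 19, 12, 10, 11, 8, 4 → 6
19 → 12, 10, 11, 8, 4 → 5
12 → 10, 11, 8, 4 → 4
10 → 8, 4 → 2
11 → 8, 4 → 2
8 → 4 → 1
4 → none → 0
Sum: 9 + 8 + 7 + 6 + 5 + 4 + 2 + 2 + 1 + 0 = 44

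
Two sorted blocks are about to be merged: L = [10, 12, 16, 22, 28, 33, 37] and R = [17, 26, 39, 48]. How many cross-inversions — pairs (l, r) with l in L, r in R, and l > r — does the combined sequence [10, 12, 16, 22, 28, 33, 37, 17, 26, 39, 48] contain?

7

Count, for every r in R, how many entries of L exceed r:
r = 17: 22, 28, 33, 37 → 4
r = 26: 28, 33, 37 → 3
r = 39: none → 0
r = 48: none → 0
Cross-inversions: 4 + 3 + 0 + 0 = 7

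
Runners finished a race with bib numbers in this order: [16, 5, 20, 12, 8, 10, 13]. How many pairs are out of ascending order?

Inversion pairs (indices are 0-based):
(0,1): 16 > 5
(0,3): 16 > 12
(0,4): 16 > 8
(0,5): 16 > 10
(0,6): 16 > 13
(2,3): 20 > 12
(2,4): 20 > 8
(2,5): 20 > 10
(2,6): 20 > 13
(3,4): 12 > 8
(3,5): 12 > 10
That's 11 pairs.

11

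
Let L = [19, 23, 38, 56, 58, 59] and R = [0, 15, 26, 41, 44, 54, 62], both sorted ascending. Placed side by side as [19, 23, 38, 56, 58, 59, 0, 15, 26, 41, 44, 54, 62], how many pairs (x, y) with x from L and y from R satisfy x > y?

For each element r of the right run, count left-run elements greater than r:
r = 0: 19, 23, 38, 56, 58, 59 → 6
r = 15: 19, 23, 38, 56, 58, 59 → 6
r = 26: 38, 56, 58, 59 → 4
r = 41: 56, 58, 59 → 3
r = 44: 56, 58, 59 → 3
r = 54: 56, 58, 59 → 3
r = 62: none → 0
Cross-inversions: 6 + 6 + 4 + 3 + 3 + 3 + 0 = 25

25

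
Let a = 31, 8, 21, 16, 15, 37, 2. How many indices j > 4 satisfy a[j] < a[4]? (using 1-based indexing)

2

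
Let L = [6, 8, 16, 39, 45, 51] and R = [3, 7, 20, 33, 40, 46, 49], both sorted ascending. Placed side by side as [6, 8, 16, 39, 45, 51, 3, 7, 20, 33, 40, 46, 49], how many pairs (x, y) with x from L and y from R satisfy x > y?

Count, for every r in R, how many entries of L exceed r:
r = 3: 6, 8, 16, 39, 45, 51 → 6
r = 7: 8, 16, 39, 45, 51 → 5
r = 20: 39, 45, 51 → 3
r = 33: 39, 45, 51 → 3
r = 40: 45, 51 → 2
r = 46: 51 → 1
r = 49: 51 → 1
Cross-inversions: 6 + 5 + 3 + 3 + 2 + 1 + 1 = 21

21 cross-inversions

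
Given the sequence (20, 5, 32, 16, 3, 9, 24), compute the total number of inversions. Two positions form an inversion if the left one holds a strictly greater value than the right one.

There are 11 inversions.

Listing every pair i<j with a[i]>a[j] (using 0-based positions):
(0,1): 20 > 5
(0,3): 20 > 16
(0,4): 20 > 3
(0,5): 20 > 9
(1,4): 5 > 3
(2,3): 32 > 16
(2,4): 32 > 3
(2,5): 32 > 9
(2,6): 32 > 24
(3,4): 16 > 3
(3,5): 16 > 9
That's 11 pairs.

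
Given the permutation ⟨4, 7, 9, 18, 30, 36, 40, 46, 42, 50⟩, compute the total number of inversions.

Sweep left to right; for each value list the smaller values that follow it:
4 → none → 0
7 → none → 0
9 → none → 0
18 → none → 0
30 → none → 0
36 → none → 0
40 → none → 0
46 → 42 → 1
42 → none → 0
50 → none → 0
Sum: 0 + 0 + 0 + 0 + 0 + 0 + 0 + 1 + 0 + 0 = 1

1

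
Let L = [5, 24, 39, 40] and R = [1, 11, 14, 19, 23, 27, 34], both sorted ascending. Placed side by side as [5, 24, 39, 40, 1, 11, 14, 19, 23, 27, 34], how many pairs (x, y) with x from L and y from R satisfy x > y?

20

For each element r of the right run, count left-run elements greater than r:
r = 1: 5, 24, 39, 40 → 4
r = 11: 24, 39, 40 → 3
r = 14: 24, 39, 40 → 3
r = 19: 24, 39, 40 → 3
r = 23: 24, 39, 40 → 3
r = 27: 39, 40 → 2
r = 34: 39, 40 → 2
Cross-inversions: 4 + 3 + 3 + 3 + 3 + 2 + 2 = 20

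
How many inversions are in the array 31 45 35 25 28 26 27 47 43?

For each element, count later entries that are smaller:
31: 4
45: 6
35: 4
25: 0
28: 2
26: 0
27: 0
47: 1
43: 0
Sum: 4 + 6 + 4 + 0 + 2 + 0 + 0 + 1 + 0 = 17

17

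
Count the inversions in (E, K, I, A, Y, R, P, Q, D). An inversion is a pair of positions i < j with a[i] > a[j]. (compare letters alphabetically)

16 inversions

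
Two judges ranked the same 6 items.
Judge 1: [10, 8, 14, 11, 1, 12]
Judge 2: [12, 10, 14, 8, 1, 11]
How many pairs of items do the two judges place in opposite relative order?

7 discordant pairs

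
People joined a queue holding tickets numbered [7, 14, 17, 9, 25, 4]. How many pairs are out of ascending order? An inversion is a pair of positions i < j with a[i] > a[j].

7 inversions

Listing every pair i<j with a[i]>a[j] (using 0-based positions):
(0,5): 7 > 4
(1,3): 14 > 9
(1,5): 14 > 4
(2,3): 17 > 9
(2,5): 17 > 4
(3,5): 9 > 4
(4,5): 25 > 4
That's 7 pairs.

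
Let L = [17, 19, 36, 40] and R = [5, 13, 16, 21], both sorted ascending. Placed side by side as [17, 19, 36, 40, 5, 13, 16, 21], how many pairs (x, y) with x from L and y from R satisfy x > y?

Take each right-half value and tally the left-half values above it:
r = 5: 17, 19, 36, 40 → 4
r = 13: 17, 19, 36, 40 → 4
r = 16: 17, 19, 36, 40 → 4
r = 21: 36, 40 → 2
Cross-inversions: 4 + 4 + 4 + 2 = 14

Cross-inversions: 14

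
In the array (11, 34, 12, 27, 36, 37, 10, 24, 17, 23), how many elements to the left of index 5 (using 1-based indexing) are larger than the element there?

The element at index 5 is 36.
Elements before it: 11, 34, 12, 27
None of them are larger than 36.

0 such elements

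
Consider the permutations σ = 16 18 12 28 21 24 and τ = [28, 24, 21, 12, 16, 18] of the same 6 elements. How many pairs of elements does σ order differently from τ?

Discordant pairs: 12

Assign each item its position (1..6) in the first ordering, then rewrite the second ordering as that position sequence:
positions: 16→1, 18→2, 12→3, 28→4, 21→5, 24→6
second ordering as positions: [4, 6, 5, 3, 1, 2]
Discordant pairs = inversions in this position sequence.
4: 3, 1, 2 → 3
6: 5, 3, 1, 2 → 4
5: 3, 1, 2 → 3
3: 1, 2 → 2
1: 0
2: 0
Total: 3 + 4 + 3 + 2 + 0 + 0 = 12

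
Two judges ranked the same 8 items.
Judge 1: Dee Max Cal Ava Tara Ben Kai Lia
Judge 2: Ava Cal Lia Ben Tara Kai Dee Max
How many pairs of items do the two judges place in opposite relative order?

Assign each item its position (1..8) in the first ordering, then rewrite the second ordering as that position sequence:
positions: Dee→1, Max→2, Cal→3, Ava→4, Tara→5, Ben→6, Kai→7, Lia→8
second ordering as positions: [4, 3, 8, 6, 5, 7, 1, 2]
Discordant pairs = inversions in this position sequence.
4: 3, 1, 2 → 3
3: 1, 2 → 2
8: 6, 5, 7, 1, 2 → 5
6: 5, 1, 2 → 3
5: 1, 2 → 2
7: 1, 2 → 2
1: 0
2: 0
Total: 3 + 2 + 5 + 3 + 2 + 2 + 0 + 0 = 17

17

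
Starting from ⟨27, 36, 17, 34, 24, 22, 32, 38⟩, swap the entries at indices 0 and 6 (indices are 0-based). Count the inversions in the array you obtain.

13 inversions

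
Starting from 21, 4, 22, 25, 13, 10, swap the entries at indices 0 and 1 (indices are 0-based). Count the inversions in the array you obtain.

Positions 0 and 1 hold 21 and 4; after swapping, the array is [4, 21, 22, 25, 13, 10].
Count, for each position, how many later elements it exceeds:
4 → none → 0
21 → 13, 10 → 2
22 → 13, 10 → 2
25 → 13, 10 → 2
13 → 10 → 1
10 → none → 0
Sum: 0 + 2 + 2 + 2 + 1 + 0 = 7

7 inversions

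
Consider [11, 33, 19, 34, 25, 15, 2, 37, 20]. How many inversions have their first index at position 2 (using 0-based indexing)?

2 such elements

The element at index 2 is 19.
Elements after it: 34, 25, 15, 2, 37, 20
Those smaller than 19: 15, 2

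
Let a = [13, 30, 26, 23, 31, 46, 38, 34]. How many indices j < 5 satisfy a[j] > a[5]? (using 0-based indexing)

The element at index 5 is 46.
Elements before it: 13, 30, 26, 23, 31
None of them are larger than 46.

0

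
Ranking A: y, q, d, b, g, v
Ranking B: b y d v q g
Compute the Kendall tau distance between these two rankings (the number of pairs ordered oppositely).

Assign each item its position (1..6) in the first ordering, then rewrite the second ordering as that position sequence:
positions: y→1, q→2, d→3, b→4, g→5, v→6
second ordering as positions: [4, 1, 3, 6, 2, 5]
Discordant pairs = inversions in this position sequence.
4: 1, 3, 2 → 3
1: 0
3: 2 → 1
6: 2, 5 → 2
2: 0
5: 0
Total: 3 + 0 + 1 + 2 + 0 + 0 = 6

6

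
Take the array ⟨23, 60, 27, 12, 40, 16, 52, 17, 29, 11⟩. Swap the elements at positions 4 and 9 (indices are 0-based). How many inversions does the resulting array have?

20

Positions 4 and 9 hold 40 and 11; after swapping, the array is [23, 60, 27, 12, 11, 16, 52, 17, 29, 40].
Count, for each position, how many later elements it exceeds:
23: 4
60: 8
27: 4
12: 1
11: 0
16: 0
52: 3
17: 0
29: 0
40: 0
Sum: 4 + 8 + 4 + 1 + 0 + 0 + 3 + 0 + 0 + 0 = 20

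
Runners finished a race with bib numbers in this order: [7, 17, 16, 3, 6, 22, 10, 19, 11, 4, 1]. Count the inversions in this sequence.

There are 33 inversions.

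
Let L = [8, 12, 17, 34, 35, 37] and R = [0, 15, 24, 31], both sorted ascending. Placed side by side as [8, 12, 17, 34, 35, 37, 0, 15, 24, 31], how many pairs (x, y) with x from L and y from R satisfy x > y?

16

For each element r of the right run, count left-run elements greater than r:
r = 0: 8, 12, 17, 34, 35, 37 → 6
r = 15: 17, 34, 35, 37 → 4
r = 24: 34, 35, 37 → 3
r = 31: 34, 35, 37 → 3
Cross-inversions: 6 + 4 + 3 + 3 = 16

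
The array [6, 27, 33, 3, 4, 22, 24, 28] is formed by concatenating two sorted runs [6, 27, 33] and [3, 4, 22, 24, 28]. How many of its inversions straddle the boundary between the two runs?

11 cross-inversions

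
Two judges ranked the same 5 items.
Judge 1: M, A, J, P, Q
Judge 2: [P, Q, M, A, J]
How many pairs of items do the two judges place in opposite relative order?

6 discordant pairs

Assign each item its position (1..5) in the first ordering, then rewrite the second ordering as that position sequence:
positions: M→1, A→2, J→3, P→4, Q→5
second ordering as positions: [4, 5, 1, 2, 3]
Discordant pairs = inversions in this position sequence.
4: 1, 2, 3 → 3
5: 1, 2, 3 → 3
1: 0
2: 0
3: 0
Total: 3 + 3 + 0 + 0 + 0 = 6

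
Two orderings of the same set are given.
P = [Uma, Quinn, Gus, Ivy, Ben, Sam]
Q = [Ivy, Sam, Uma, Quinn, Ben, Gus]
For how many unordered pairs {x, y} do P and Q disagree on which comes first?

8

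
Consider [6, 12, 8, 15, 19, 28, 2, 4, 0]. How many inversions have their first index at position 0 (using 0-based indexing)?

3

The element at index 0 is 6.
Elements after it: 12, 8, 15, 19, 28, 2, 4, 0
Those smaller than 6: 2, 4, 0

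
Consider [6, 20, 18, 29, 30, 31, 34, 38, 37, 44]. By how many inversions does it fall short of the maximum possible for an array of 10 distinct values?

43

Maximum inversions for 10 distinct elements is C(10, 2) = 10·9/2 = 45.
Current inversions — for each element, count later smaller elements:
6: 0
20: 1
18: 0
29: 0
30: 0
31: 0
34: 0
38: 1
37: 0
44: 0
Current total: 0 + 1 + 0 + 0 + 0 + 0 + 0 + 1 + 0 + 0 = 2
Shortfall: 45 − 2 = 43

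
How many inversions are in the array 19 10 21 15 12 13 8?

15

For each element, count later entries that are smaller:
19 → 10, 15, 12, 13, 8 → 5
10 → 8 → 1
21 → 15, 12, 13, 8 → 4
15 → 12, 13, 8 → 3
12 → 8 → 1
13 → 8 → 1
8 → none → 0
Sum: 5 + 1 + 4 + 3 + 1 + 1 + 0 = 15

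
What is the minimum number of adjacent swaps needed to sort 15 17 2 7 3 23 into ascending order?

Minimum adjacent swaps = number of inversions (each swap of adjacent out-of-order elements removes one inversion and no swap can remove more).
Count inversions — for each element, later elements that are smaller:
15: 2, 7, 3 → 3
17: 2, 7, 3 → 3
2: none → 0
7: 3 → 1
3: none → 0
23: none → 0
Total inversions: 3 + 3 + 0 + 1 + 0 + 0 = 7

7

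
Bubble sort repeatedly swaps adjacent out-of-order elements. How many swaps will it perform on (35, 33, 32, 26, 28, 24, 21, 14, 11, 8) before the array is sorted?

44 swaps

Each adjacent swap fixes exactly one inversion, so the minimum swap count equals the number of inversions.
Count inversions — for each element, later elements that are smaller:
35: 33, 32, 26, 28, 24, 21, 14, 11, 8 → 9
33: 32, 26, 28, 24, 21, 14, 11, 8 → 8
32: 26, 28, 24, 21, 14, 11, 8 → 7
26: 24, 21, 14, 11, 8 → 5
28: 24, 21, 14, 11, 8 → 5
24: 21, 14, 11, 8 → 4
21: 14, 11, 8 → 3
14: 11, 8 → 2
11: 8 → 1
8: none → 0
Total inversions: 9 + 8 + 7 + 5 + 5 + 4 + 3 + 2 + 1 + 0 = 44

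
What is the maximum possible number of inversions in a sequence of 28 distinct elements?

There are 378 inversions.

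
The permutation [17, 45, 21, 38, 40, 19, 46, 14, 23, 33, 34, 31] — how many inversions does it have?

Element-by-element contributions:
17 → 14 → 1
45 → 21, 38, 40, 19, 14, 23, 33, 34, 31 → 9
21 → 19, 14 → 2
38 → 19, 14, 23, 33, 34, 31 → 6
40 → 19, 14, 23, 33, 34, 31 → 6
19 → 14 → 1
46 → 14, 23, 33, 34, 31 → 5
14 → none → 0
23 → none → 0
33 → 31 → 1
34 → 31 → 1
31 → none → 0
Sum: 1 + 9 + 2 + 6 + 6 + 1 + 5 + 0 + 0 + 1 + 1 + 0 = 32

32 out-of-order pairs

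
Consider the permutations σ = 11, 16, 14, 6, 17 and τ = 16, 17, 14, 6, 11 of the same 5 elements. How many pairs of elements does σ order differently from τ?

6

Assign each item its position (1..5) in the first ordering, then rewrite the second ordering as that position sequence:
positions: 11→1, 16→2, 14→3, 6→4, 17→5
second ordering as positions: [2, 5, 3, 4, 1]
Discordant pairs = inversions in this position sequence.
2: 1 → 1
5: 3, 4, 1 → 3
3: 1 → 1
4: 1 → 1
1: 0
Total: 1 + 3 + 1 + 1 + 0 = 6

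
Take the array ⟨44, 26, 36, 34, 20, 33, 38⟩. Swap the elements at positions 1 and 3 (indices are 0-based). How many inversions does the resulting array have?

13

Positions 1 and 3 hold 26 and 34; after swapping, the array is [44, 34, 36, 26, 20, 33, 38].
For each element, count later entries that are smaller:
44: 6
34: 3
36: 3
26: 1
20: 0
33: 0
38: 0
Sum: 6 + 3 + 3 + 1 + 0 + 0 + 0 = 13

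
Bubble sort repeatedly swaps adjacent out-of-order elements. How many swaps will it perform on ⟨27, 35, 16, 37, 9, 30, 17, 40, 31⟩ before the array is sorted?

15

Minimum adjacent swaps = number of inversions (each swap of adjacent out-of-order elements removes one inversion and no swap can remove more).
Count inversions — for each element, later elements that are smaller:
27: 16, 9, 17 → 3
35: 16, 9, 30, 17, 31 → 5
16: 9 → 1
37: 9, 30, 17, 31 → 4
9: none → 0
30: 17 → 1
17: none → 0
40: 31 → 1
31: none → 0
Total inversions: 3 + 5 + 1 + 4 + 0 + 1 + 0 + 1 + 0 = 15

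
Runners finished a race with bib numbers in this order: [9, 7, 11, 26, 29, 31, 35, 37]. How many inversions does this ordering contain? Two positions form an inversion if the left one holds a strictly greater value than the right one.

Count, for each position, how many later elements it exceeds:
9: 1
7: 0
11: 0
26: 0
29: 0
31: 0
35: 0
37: 0
Sum: 1 + 0 + 0 + 0 + 0 + 0 + 0 + 0 = 1

1 inversion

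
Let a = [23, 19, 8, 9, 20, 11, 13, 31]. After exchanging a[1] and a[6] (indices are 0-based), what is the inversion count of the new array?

Positions 1 and 6 hold 19 and 13; after swapping, the array is [23, 13, 8, 9, 20, 11, 19, 31].
Sweep left to right; for each value list the smaller values that follow it:
23 → 13, 8, 9, 20, 11, 19 → 6
13 → 8, 9, 11 → 3
8 → none → 0
9 → none → 0
20 → 11, 19 → 2
11 → none → 0
19 → none → 0
31 → none → 0
Sum: 6 + 3 + 0 + 0 + 2 + 0 + 0 + 0 = 11

Inversions: 11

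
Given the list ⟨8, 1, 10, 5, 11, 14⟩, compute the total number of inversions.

3

Count, for each position, how many later elements it exceeds:
8 → 1, 5 → 2
1 → none → 0
10 → 5 → 1
5 → none → 0
11 → none → 0
14 → none → 0
Sum: 2 + 0 + 1 + 0 + 0 + 0 = 3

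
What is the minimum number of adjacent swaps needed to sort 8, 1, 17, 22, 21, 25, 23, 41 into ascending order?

Each adjacent swap fixes exactly one inversion, so the minimum swap count equals the number of inversions.
Count inversions — for each element, later elements that are smaller:
8: 1 → 1
1: none → 0
17: none → 0
22: 21 → 1
21: none → 0
25: 23 → 1
23: none → 0
41: none → 0
Total inversions: 1 + 0 + 0 + 1 + 0 + 1 + 0 + 0 = 3

3 adjacent swaps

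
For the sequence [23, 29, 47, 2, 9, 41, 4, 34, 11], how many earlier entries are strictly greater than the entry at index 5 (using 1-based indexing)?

3

The element at index 5 is 9.
Elements before it: 23, 29, 47, 2
Those larger than 9: 23, 29, 47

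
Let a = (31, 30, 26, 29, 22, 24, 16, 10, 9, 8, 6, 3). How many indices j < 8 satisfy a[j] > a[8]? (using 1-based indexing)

The element at index 8 is 10.
Elements before it: 31, 30, 26, 29, 22, 24, 16
Those larger than 10: 31, 30, 26, 29, 22, 24, 16

7 such elements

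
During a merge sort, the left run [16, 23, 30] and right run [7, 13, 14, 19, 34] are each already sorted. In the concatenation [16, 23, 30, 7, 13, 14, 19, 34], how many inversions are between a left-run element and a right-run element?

11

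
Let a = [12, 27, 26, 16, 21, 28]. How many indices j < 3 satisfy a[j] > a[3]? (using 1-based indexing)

The element at index 3 is 26.
Elements before it: 12, 27
Those larger than 26: 27

1 such element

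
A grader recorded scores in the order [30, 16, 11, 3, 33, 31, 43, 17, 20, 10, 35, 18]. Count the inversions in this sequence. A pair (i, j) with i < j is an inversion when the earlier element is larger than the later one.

30

Count, for each position, how many later elements it exceeds:
30 → 16, 11, 3, 17, 20, 10, 18 → 7
16 → 11, 3, 10 → 3
11 → 3, 10 → 2
3 → none → 0
33 → 31, 17, 20, 10, 18 → 5
31 → 17, 20, 10, 18 → 4
43 → 17, 20, 10, 35, 18 → 5
17 → 10 → 1
20 → 10, 18 → 2
10 → none → 0
35 → 18 → 1
18 → none → 0
Sum: 7 + 3 + 2 + 0 + 5 + 4 + 5 + 1 + 2 + 0 + 1 + 0 = 30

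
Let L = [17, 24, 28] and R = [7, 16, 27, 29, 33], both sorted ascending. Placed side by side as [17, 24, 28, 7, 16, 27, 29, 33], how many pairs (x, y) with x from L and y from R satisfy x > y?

7

Count, for every r in R, how many entries of L exceed r:
r = 7: 17, 24, 28 → 3
r = 16: 17, 24, 28 → 3
r = 27: 28 → 1
r = 29: none → 0
r = 33: none → 0
Cross-inversions: 3 + 3 + 1 + 0 + 0 = 7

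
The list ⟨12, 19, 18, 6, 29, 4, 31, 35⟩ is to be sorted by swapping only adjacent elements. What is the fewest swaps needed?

9 swaps

The minimum number of adjacent swaps to sort an array equals its inversion count, since every such swap removes exactly one inversion.
Count inversions — for each element, later elements that are smaller:
12: 6, 4 → 2
19: 18, 6, 4 → 3
18: 6, 4 → 2
6: 4 → 1
29: 4 → 1
4: none → 0
31: none → 0
35: none → 0
Total inversions: 2 + 3 + 2 + 1 + 1 + 0 + 0 + 0 = 9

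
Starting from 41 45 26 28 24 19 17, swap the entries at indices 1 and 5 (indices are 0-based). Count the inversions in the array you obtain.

Positions 1 and 5 hold 45 and 19; after swapping, the array is [41, 19, 26, 28, 24, 45, 17].
Count, for each position, how many later elements it exceeds:
41 → 19, 26, 28, 24, 17 → 5
19 → 17 → 1
26 → 24, 17 → 2
28 → 24, 17 → 2
24 → 17 → 1
45 → 17 → 1
17 → none → 0
Sum: 5 + 1 + 2 + 2 + 1 + 1 + 0 = 12

12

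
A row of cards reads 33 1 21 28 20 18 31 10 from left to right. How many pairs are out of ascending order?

17

Count, for each position, how many later elements it exceeds:
33 → 1, 21, 28, 20, 18, 31, 10 → 7
1 → none → 0
21 → 20, 18, 10 → 3
28 → 20, 18, 10 → 3
20 → 18, 10 → 2
18 → 10 → 1
31 → 10 → 1
10 → none → 0
Sum: 7 + 0 + 3 + 3 + 2 + 1 + 1 + 0 = 17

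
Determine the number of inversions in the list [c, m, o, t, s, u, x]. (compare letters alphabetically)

1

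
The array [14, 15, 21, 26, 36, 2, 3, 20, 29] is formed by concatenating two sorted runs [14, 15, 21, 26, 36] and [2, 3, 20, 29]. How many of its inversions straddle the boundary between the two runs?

For each element r of the right run, count left-run elements greater than r:
r = 2: 14, 15, 21, 26, 36 → 5
r = 3: 14, 15, 21, 26, 36 → 5
r = 20: 21, 26, 36 → 3
r = 29: 36 → 1
Cross-inversions: 5 + 5 + 3 + 1 = 14

Split inversions: 14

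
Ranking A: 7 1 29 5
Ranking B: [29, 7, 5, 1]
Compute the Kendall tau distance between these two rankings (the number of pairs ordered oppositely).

Assign each item its position (1..4) in the first ordering, then rewrite the second ordering as that position sequence:
positions: 7→1, 1→2, 29→3, 5→4
second ordering as positions: [3, 1, 4, 2]
Discordant pairs = inversions in this position sequence.
3: 1, 2 → 2
1: 0
4: 2 → 1
2: 0
Total: 2 + 0 + 1 + 0 = 3

3 discordant pairs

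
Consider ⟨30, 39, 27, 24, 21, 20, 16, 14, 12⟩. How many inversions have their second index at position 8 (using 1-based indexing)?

7

The element at index 8 is 14.
Elements before it: 30, 39, 27, 24, 21, 20, 16
Those larger than 14: 30, 39, 27, 24, 21, 20, 16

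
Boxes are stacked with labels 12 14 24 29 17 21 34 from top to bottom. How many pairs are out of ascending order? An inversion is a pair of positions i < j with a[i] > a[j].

4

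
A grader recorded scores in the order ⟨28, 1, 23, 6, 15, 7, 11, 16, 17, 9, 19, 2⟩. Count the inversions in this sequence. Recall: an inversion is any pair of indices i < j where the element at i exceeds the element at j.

Count, for each position, how many later elements it exceeds:
28: 11
1: 0
23: 9
6: 1
15: 4
7: 1
11: 2
16: 2
17: 2
9: 1
19: 1
2: 0
Sum: 11 + 0 + 9 + 1 + 4 + 1 + 2 + 2 + 2 + 1 + 1 + 0 = 34

34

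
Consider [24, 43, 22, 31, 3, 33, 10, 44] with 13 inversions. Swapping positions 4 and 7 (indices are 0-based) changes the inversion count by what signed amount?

+5

Positions 4 and 7 hold 3 and 44; after swapping, the array is [24, 43, 22, 31, 44, 33, 10, 3].
Element-by-element contributions:
24 → 22, 10, 3 → 3
43 → 22, 31, 33, 10, 3 → 5
22 → 10, 3 → 2
31 → 10, 3 → 2
44 → 33, 10, 3 → 3
33 → 10, 3 → 2
10 → 3 → 1
3 → none → 0
Sum: 3 + 5 + 2 + 2 + 3 + 2 + 1 + 0 = 18
Change: 18 − 13 = +5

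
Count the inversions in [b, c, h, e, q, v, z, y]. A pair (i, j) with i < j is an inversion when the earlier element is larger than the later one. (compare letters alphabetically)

2

Count, for each position, how many later elements it exceeds:
b: 0
c: 0
h: 1
e: 0
q: 0
v: 0
z: 1
y: 0
Sum: 0 + 0 + 1 + 0 + 0 + 0 + 1 + 0 = 2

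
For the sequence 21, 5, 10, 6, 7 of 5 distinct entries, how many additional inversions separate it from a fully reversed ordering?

4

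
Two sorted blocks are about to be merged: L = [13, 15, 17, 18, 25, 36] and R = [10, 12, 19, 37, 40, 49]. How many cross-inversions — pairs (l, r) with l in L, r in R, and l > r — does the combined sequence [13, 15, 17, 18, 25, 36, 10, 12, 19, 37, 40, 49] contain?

14 split inversions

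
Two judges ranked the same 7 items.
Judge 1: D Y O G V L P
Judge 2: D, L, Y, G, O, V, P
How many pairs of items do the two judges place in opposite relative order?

5 discordant pairs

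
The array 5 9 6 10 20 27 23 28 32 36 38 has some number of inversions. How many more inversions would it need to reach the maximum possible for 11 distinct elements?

53 inversions short

Maximum inversions for 11 distinct elements is C(11, 2) = 11·10/2 = 55.
Current inversions — for each element, count later smaller elements:
5: 0
9: 1
6: 0
10: 0
20: 0
27: 1
23: 0
28: 0
32: 0
36: 0
38: 0
Current total: 0 + 1 + 0 + 0 + 0 + 1 + 0 + 0 + 0 + 0 + 0 = 2
Shortfall: 55 − 2 = 53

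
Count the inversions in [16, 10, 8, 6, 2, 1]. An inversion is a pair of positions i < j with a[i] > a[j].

For each element, count later entries that are smaller:
16: 5
10: 4
8: 3
6: 2
2: 1
1: 0
Sum: 5 + 4 + 3 + 2 + 1 + 0 = 15

15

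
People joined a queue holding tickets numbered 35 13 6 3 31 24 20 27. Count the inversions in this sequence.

14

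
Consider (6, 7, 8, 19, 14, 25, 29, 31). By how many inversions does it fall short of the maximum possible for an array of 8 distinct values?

27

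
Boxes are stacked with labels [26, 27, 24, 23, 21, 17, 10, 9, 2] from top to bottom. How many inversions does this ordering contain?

Inversions: 35

Sweep left to right; for each value list the smaller values that follow it:
26 → 24, 23, 21, 17, 10, 9, 2 → 7
27 → 24, 23, 21, 17, 10, 9, 2 → 7
24 → 23, 21, 17, 10, 9, 2 → 6
23 → 21, 17, 10, 9, 2 → 5
21 → 17, 10, 9, 2 → 4
17 → 10, 9, 2 → 3
10 → 9, 2 → 2
9 → 2 → 1
2 → none → 0
Sum: 7 + 7 + 6 + 5 + 4 + 3 + 2 + 1 + 0 = 35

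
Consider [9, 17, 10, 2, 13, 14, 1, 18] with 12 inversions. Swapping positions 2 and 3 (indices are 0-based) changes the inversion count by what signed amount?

Positions 2 and 3 hold 10 and 2; after swapping, the array is [9, 17, 2, 10, 13, 14, 1, 18].
Element-by-element contributions:
9: 2
17: 5
2: 1
10: 1
13: 1
14: 1
1: 0
18: 0
Sum: 2 + 5 + 1 + 1 + 1 + 1 + 0 + 0 = 11
Change: 11 − 12 = -1

-1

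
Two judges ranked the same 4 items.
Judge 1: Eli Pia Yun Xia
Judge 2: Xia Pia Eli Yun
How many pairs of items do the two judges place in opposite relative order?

There are 4 discordant pairs.

Assign each item its position (1..4) in the first ordering, then rewrite the second ordering as that position sequence:
positions: Eli→1, Pia→2, Yun→3, Xia→4
second ordering as positions: [4, 2, 1, 3]
Discordant pairs = inversions in this position sequence.
4: 2, 1, 3 → 3
2: 1 → 1
1: 0
3: 0
Total: 3 + 1 + 0 + 0 = 4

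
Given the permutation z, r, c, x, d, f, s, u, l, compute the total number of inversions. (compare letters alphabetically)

Sweep left to right; for each value list the smaller values that follow it:
z: 8
r: 4
c: 0
x: 5
d: 0
f: 0
s: 1
u: 1
l: 0
Sum: 8 + 4 + 0 + 5 + 0 + 0 + 1 + 1 + 0 = 19

19 inversions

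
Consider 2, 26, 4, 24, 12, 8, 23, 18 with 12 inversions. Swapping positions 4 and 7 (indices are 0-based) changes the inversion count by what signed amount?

+1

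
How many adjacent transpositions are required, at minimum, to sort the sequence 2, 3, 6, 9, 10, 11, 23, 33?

0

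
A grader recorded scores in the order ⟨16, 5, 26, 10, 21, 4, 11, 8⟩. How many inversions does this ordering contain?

17 inversions

For each element, count later entries that are smaller:
16: 5
5: 1
26: 5
10: 2
21: 3
4: 0
11: 1
8: 0
Sum: 5 + 1 + 5 + 2 + 3 + 0 + 1 + 0 = 17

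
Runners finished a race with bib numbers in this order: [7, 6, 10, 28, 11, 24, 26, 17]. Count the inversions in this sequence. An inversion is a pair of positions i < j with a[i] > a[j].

Inversions: 7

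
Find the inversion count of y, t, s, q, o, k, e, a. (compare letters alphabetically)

28 out-of-order pairs

For each element, count later entries that are smaller:
y → t, s, q, o, k, e, a → 7
t → s, q, o, k, e, a → 6
s → q, o, k, e, a → 5
q → o, k, e, a → 4
o → k, e, a → 3
k → e, a → 2
e → a → 1
a → none → 0
Sum: 7 + 6 + 5 + 4 + 3 + 2 + 1 + 0 = 28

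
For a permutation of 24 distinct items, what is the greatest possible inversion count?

276

A reversed (strictly descending) arrangement makes every pair an inversion, giving C(24, 2) inversions.
C(24, 2) = 24·23/2 = 276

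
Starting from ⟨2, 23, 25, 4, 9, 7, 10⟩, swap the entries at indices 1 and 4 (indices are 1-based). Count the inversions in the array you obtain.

Positions 1 and 4 hold 2 and 4; after swapping, the array is [4, 23, 25, 2, 9, 7, 10].
Sweep left to right; for each value list the smaller values that follow it:
4 → 2 → 1
23 → 2, 9, 7, 10 → 4
25 → 2, 9, 7, 10 → 4
2 → none → 0
9 → 7 → 1
7 → none → 0
10 → none → 0
Sum: 1 + 4 + 4 + 0 + 1 + 0 + 0 = 10

10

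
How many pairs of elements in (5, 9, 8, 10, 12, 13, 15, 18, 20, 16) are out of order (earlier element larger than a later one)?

For each element, count later entries that are smaller:
5 → none → 0
9 → 8 → 1
8 → none → 0
10 → none → 0
12 → none → 0
13 → none → 0
15 → none → 0
18 → 16 → 1
20 → 16 → 1
16 → none → 0
Sum: 0 + 1 + 0 + 0 + 0 + 0 + 0 + 1 + 1 + 0 = 3

3 out-of-order pairs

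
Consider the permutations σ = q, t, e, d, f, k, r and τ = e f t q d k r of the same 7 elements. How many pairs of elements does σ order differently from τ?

Discordant pairs: 6

Assign each item its position (1..7) in the first ordering, then rewrite the second ordering as that position sequence:
positions: q→1, t→2, e→3, d→4, f→5, k→6, r→7
second ordering as positions: [3, 5, 2, 1, 4, 6, 7]
Discordant pairs = inversions in this position sequence.
3: 2, 1 → 2
5: 2, 1, 4 → 3
2: 1 → 1
1: 0
4: 0
6: 0
7: 0
Total: 2 + 3 + 1 + 0 + 0 + 0 + 0 = 6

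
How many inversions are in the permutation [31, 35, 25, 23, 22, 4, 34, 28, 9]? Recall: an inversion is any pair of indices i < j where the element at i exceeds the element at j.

25 inversions

For each element, count later entries that are smaller:
31: 6
35: 7
25: 4
23: 3
22: 2
4: 0
34: 2
28: 1
9: 0
Sum: 6 + 7 + 4 + 3 + 2 + 0 + 2 + 1 + 0 = 25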